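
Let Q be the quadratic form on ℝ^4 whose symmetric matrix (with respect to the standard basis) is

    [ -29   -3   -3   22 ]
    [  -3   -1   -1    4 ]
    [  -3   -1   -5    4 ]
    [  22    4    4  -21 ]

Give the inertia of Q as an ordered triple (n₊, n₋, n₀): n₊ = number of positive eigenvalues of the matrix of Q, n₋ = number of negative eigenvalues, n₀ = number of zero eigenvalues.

Row-reducing A symmetrically gives the diagonal entries -29, -20/29, -4, 0.
So there are 3 negative, 1 zero pivots.

(0, 3, 1)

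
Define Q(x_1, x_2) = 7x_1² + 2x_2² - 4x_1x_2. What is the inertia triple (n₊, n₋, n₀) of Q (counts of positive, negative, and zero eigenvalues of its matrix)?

(2, 0, 0)

Write A = [[7, -2], [-2, 2]].
Applying the same elementary operations to the rows and columns of A produces a congruent diagonal matrix with entries 7, 10/7.
That gives 2 positive pivots.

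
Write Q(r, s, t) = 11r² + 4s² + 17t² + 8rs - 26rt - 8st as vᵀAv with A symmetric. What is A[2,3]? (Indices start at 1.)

The coefficient of s·t in Q is -8. For a symmetric A this equals A[2,3] + A[3,2] = 2·A[2,3].
So A[2,3] = -8/2 = -4.

-4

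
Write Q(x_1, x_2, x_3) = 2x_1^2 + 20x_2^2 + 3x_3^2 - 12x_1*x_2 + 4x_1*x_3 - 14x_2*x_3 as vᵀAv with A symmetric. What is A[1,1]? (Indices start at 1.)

The coefficient of x_1^2 in Q is 2, and that is exactly A[1,1].

2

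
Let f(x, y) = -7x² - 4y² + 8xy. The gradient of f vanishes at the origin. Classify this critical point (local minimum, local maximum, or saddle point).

The Hessian at the origin is H = [[-14, 8], [8, -8]].
det H = -14·-8 − (8)² = 48 > 0 and H[1,1] = -14 < 0, so H is negative definite.
Therefore the origin is a local maximum.

local maximum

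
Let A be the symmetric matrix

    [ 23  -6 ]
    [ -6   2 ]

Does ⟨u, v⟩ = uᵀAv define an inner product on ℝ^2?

For the 2×2 matrix [[23, -6], [-6, 2]]: det = 23·2 − (-6)² = 10, trace = 25.
det > 0 so both eigenvalues share the sign of the trace; trace = 25 > 0 ⇒ both positive.
⟨·,·⟩ is an inner product exactly when A is positive definite.

yes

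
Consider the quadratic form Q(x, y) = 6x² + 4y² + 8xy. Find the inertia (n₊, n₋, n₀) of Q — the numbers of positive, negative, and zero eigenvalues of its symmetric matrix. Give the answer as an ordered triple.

The associated matrix is A = [[6, 4], [4, 4]].
Row-reducing A symmetrically gives the diagonal entries 6, 4/3.
So there are 2 positive pivots.

(2, 0, 0)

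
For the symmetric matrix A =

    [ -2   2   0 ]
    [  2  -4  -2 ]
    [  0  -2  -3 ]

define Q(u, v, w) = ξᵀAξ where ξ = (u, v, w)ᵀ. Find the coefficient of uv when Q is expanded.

The coefficient of uv is A[1,2] + A[2,1] = 2·2 = 4.

4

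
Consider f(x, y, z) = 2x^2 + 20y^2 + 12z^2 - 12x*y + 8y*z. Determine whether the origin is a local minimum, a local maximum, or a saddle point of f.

The Hessian at the origin is H = [[4, -12, 0], [-12, 40, 8], [0, 8, 24]].
Symmetric row and column elimination reduces H to a congruent diagonal form with pivots 4, 4, 8.
So there are 3 positive pivots.
H is positive definite, so the origin is a strict local minimum.

local minimum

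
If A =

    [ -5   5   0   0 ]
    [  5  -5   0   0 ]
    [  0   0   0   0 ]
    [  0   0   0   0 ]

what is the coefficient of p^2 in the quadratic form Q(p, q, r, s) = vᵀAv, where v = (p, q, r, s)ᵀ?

-5

The coefficient of p^2 is the diagonal entry A[1,1] = -5.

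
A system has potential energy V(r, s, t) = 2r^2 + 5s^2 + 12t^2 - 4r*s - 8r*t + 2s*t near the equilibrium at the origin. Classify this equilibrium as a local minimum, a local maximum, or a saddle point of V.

The Hessian at the origin is H = [[4, -4, -8], [-4, 10, 2], [-8, 2, 24]].
Applying the same elementary operations to the rows and columns of H produces a congruent diagonal matrix with entries 4, 6, 2.
So there are 3 positive pivots.
H is positive definite, so the origin is a strict local minimum.

local minimum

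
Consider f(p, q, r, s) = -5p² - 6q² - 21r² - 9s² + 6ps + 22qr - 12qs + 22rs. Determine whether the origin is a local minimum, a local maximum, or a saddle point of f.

The Hessian at the origin is H = [[-10, 0, 0, 6], [0, -12, 22, -12], [0, 22, -42, 22], [6, -12, 22, -18]].
Row-reducing H symmetrically gives the diagonal entries -10, -12, -5/3, -12/5.
Counting signs: 4 negative.
H is negative definite, so the origin is a strict local maximum.

local maximum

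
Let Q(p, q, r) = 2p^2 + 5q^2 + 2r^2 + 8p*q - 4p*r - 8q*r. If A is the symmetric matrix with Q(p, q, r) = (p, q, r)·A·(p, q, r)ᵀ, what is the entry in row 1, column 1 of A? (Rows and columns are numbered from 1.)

2

The coefficient of p^2 in Q is 2, and that is exactly A[1,1].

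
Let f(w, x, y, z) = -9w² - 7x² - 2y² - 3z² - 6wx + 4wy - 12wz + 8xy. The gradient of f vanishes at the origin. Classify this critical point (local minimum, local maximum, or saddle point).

The Hessian at the origin is H = [[-18, -6, 4, -12], [-6, -14, 8, 0], [4, 8, -4, 0], [-12, 0, 0, -6]].
Symmetric row and column elimination reduces H to a congruent diagonal form with pivots -18, -12, 16/27, 3.
That gives 2 positive, 2 negative pivots.
H is indefinite, so the origin is a saddle point.

saddle point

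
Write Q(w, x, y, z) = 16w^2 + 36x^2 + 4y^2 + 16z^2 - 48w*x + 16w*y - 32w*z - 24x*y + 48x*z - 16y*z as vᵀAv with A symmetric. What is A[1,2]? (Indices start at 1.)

-24

The coefficient of w·x in Q is -48. For a symmetric A this equals A[1,2] + A[2,1] = 2·A[1,2].
So A[1,2] = -48/2 = -24.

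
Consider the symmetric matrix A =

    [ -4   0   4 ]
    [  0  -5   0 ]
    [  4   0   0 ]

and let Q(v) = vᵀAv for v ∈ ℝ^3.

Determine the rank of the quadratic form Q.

3

Congruent diagonalization of A (simultaneous row and column reduction) yields pivots -4, -5, 4.
So there are 1 positive, 2 negative pivots.
The rank is the number of nonzero pivots: 3.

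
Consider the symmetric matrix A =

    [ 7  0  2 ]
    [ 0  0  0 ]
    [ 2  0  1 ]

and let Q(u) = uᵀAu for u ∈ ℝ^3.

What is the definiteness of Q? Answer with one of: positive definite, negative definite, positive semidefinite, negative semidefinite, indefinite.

positive semidefinite

Row-reducing A symmetrically gives the diagonal entries 7, 0, 3/7.
So there are 2 positive, 1 zero pivots.
Hence Q is positive semidefinite.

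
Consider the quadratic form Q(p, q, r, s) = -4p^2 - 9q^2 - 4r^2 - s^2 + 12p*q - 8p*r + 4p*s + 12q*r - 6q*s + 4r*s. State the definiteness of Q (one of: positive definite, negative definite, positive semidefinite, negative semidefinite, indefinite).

The symmetric matrix is A = [[-4, 6, -4, 2], [6, -9, 6, -3], [-4, 6, -4, 2], [2, -3, 2, -1]].
Symmetric row and column elimination reduces A to a congruent diagonal form with pivots -4, 0, 0, 0.
Counting signs: 1 negative, 3 zero.
Hence Q is negative semidefinite.

negative semidefinite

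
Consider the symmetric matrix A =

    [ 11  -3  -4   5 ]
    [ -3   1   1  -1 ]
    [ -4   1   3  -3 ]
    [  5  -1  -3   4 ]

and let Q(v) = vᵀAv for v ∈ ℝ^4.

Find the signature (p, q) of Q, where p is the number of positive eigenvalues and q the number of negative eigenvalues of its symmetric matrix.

(4, 0)

Applying the same elementary operations to the rows and columns of A produces a congruent diagonal matrix with entries 11, 2/11, 3/2, 1/3.
That gives 4 positive pivots.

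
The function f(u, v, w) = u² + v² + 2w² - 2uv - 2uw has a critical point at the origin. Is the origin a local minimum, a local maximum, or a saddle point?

The Hessian at the origin is H = [[2, -2, -2], [-2, 2, 0], [-2, 0, 4]].
H is indefinite, so the origin is a saddle point.

saddle point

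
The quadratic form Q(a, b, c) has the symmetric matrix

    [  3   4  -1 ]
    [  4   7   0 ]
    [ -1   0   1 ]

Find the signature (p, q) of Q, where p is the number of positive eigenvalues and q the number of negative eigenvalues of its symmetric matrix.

(2, 1)

Congruent diagonalization of A (simultaneous row and column reduction) yields pivots 3, 5/3, -2/5.
So there are 2 positive, 1 negative pivots.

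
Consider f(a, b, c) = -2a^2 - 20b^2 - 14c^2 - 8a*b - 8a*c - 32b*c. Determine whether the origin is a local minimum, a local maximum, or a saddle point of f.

local maximum

The Hessian at the origin is H = [[-4, -8, -8], [-8, -40, -32], [-8, -32, -28]].
Symmetric row and column elimination reduces H to a congruent diagonal form with pivots -4, -24, -4/3.
Counting signs: 3 negative.
H is negative definite, so the origin is a strict local maximum.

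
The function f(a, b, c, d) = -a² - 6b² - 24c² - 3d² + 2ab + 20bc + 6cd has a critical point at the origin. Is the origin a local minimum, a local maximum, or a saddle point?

The Hessian at the origin is H = [[-2, 2, 0, 0], [2, -12, 20, 0], [0, 20, -48, 6], [0, 0, 6, -6]].
Congruent diagonalization of H (simultaneous row and column reduction) yields pivots -2, -10, -8, -3/2.
So there are 4 negative pivots.
H is negative definite, so the origin is a strict local maximum.

local maximum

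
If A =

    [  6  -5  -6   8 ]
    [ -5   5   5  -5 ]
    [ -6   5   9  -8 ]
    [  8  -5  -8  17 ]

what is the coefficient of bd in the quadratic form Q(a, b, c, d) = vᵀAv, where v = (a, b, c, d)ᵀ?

The coefficient of bd is A[2,4] + A[4,2] = 2·(-5) = -10.

-10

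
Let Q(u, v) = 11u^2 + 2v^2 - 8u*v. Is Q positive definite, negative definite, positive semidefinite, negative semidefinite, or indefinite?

positive definite

The symmetric matrix of Q is [[11, -4], [-4, 2]].
For the 2×2 matrix [[11, -4], [-4, 2]]: det = 11·2 − (-4)² = 6, trace = 13.
det > 0 so both eigenvalues share the sign of the trace; trace = 13 > 0 ⇒ both positive.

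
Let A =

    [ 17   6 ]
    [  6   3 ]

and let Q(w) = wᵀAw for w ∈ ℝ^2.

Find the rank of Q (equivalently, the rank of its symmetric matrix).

Row-reducing A symmetrically gives the diagonal entries 17, 15/17.
So there are 2 positive pivots.
The rank is the number of nonzero pivots: 2.

2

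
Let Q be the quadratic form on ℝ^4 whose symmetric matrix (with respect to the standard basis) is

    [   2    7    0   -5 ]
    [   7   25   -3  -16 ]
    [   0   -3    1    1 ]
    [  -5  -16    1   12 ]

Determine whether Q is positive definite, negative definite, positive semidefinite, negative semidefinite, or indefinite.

Row-reducing A symmetrically gives the diagonal entries 2, 1/2, -17, 15/17.
So there are 3 positive, 1 negative pivots.
Hence Q is indefinite.

indefinite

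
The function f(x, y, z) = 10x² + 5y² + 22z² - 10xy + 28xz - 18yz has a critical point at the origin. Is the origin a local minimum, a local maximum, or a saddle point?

The Hessian at the origin is H = [[20, -10, 28], [-10, 10, -18], [28, -18, 44]].
Row-reducing H symmetrically gives the diagonal entries 20, 5, 8/5.
So there are 3 positive pivots.
H is positive definite, so the origin is a strict local minimum.

local minimum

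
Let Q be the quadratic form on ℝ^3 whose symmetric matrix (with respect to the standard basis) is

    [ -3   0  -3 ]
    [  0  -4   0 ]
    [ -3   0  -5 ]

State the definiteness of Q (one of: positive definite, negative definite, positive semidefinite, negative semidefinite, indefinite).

Applying the same elementary operations to the rows and columns of A produces a congruent diagonal matrix with entries -3, -4, -2.
Counting signs: 3 negative.
Hence Q is negative definite.

negative definite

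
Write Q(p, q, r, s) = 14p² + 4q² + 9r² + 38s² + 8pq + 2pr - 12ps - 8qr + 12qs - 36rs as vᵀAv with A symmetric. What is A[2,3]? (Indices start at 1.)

The coefficient of q·r in Q is -8. For a symmetric A this equals A[2,3] + A[3,2] = 2·A[2,3].
So A[2,3] = -8/2 = -4.

-4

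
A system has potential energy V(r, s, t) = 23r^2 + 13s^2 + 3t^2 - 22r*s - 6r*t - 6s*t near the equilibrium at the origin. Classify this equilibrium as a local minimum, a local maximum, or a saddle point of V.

The Hessian at the origin is H = [[46, -22, -6], [-22, 26, -6], [-6, -6, 6]].
Applying the same elementary operations to the rows and columns of H produces a congruent diagonal matrix with entries 46, 356/23, 12/89.
So there are 3 positive pivots.
H is positive definite, so the origin is a strict local minimum.

local minimum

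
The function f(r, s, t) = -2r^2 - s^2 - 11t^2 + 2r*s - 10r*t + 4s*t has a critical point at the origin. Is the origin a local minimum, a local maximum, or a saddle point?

The Hessian at the origin is H = [[-4, 2, -10], [2, -2, 4], [-10, 4, -22]].
Row-reducing H symmetrically gives the diagonal entries -4, -1, 4.
So there are 1 positive, 2 negative pivots.
H is indefinite, so the origin is a saddle point.

saddle point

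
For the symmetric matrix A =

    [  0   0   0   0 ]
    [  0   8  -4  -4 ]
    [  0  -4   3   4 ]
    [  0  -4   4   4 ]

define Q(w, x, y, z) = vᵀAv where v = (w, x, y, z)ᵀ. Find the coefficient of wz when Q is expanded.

The coefficient of wz is A[1,4] + A[4,1] = 2·0 = 0.

0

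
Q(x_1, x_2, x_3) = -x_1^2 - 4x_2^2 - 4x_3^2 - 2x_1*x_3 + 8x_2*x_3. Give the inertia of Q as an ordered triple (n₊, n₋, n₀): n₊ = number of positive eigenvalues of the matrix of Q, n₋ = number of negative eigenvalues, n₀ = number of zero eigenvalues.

(1, 2, 0)

The associated matrix is A = [[-1, 0, -1], [0, -4, 4], [-1, 4, -4]].
Applying the same elementary operations to the rows and columns of A produces a congruent diagonal matrix with entries -1, -4, 1.
That gives 1 positive, 2 negative pivots.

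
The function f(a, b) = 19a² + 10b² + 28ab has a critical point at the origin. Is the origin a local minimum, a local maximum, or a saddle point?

The Hessian at the origin is H = [[38, 28], [28, 20]].
det H = 38·20 − (28)² = -24 < 0, so H is indefinite.
Therefore the origin is a saddle point.

saddle point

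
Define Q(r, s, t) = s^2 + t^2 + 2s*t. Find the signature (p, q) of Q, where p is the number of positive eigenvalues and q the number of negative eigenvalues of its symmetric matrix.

(1, 0)

Write A = [[0, 0, 0], [0, 1, 1], [0, 1, 1]].
Congruent diagonalization of A (simultaneous row and column reduction) yields pivots 0, 1, 0.
So there are 1 positive, 2 zero pivots.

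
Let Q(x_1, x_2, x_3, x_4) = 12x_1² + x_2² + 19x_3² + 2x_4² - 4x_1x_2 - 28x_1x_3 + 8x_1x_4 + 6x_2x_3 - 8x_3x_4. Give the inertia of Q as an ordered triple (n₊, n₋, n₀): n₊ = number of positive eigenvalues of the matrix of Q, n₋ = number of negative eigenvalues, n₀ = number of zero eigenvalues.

(3, 0, 1)

The associated matrix is A = [[12, -2, -14, 4], [-2, 1, 3, 0], [-14, 3, 19, -4], [4, 0, -4, 2]].
Symmetric row and column elimination reduces A to a congruent diagonal form with pivots 12, 2/3, 2, 0.
So there are 3 positive, 1 zero pivots.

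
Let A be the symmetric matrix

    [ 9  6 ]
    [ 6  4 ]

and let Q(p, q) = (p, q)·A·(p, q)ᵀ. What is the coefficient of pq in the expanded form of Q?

12

The coefficient of pq is A[1,2] + A[2,1] = 2·6 = 12.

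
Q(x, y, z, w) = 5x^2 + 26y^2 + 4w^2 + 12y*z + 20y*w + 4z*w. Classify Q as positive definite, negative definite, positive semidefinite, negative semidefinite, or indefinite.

The symmetric matrix is A = [[5, 0, 0, 0], [0, 26, 6, 10], [0, 6, 0, 2], [0, 10, 2, 4]].
An LDLᵀ factorisation of A has diagonal entries 5, 26, -18/13, 2/9.
That gives 3 positive, 1 negative pivots.
Hence Q is indefinite.

indefinite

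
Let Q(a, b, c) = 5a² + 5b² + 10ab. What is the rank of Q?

The associated matrix is A = [[5, 5, 0], [5, 5, 0], [0, 0, 0]].
Applying the same elementary operations to the rows and columns of A produces a congruent diagonal matrix with entries 5, 0, 0.
Counting signs: 1 positive, 2 zero.
The rank is the number of nonzero pivots: 1.

1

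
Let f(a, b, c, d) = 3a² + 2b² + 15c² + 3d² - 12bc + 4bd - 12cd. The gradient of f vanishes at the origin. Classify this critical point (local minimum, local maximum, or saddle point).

The Hessian at the origin is H = [[6, 0, 0, 0], [0, 4, -12, 4], [0, -12, 30, -12], [0, 4, -12, 6]].
Symmetric row and column elimination reduces H to a congruent diagonal form with pivots 6, 4, -6, 2.
Counting signs: 3 positive, 1 negative.
H is indefinite, so the origin is a saddle point.

saddle point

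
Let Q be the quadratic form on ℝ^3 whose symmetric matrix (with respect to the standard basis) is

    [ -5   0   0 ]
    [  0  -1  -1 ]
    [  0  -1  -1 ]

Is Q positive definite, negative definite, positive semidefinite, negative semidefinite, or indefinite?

negative semidefinite

Row-reducing A symmetrically gives the diagonal entries -5, -1, 0.
That gives 2 negative, 1 zero pivots.
Hence Q is negative semidefinite.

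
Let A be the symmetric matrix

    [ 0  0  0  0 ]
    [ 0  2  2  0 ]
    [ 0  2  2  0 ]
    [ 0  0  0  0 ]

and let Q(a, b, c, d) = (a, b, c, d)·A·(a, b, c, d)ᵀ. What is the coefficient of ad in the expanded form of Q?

0

The coefficient of ad is A[1,4] + A[4,1] = 2·0 = 0.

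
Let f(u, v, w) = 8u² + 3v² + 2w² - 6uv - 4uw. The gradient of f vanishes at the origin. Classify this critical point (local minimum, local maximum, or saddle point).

local minimum

The Hessian at the origin is H = [[16, -6, -4], [-6, 6, 0], [-4, 0, 4]].
Row-reducing H symmetrically gives the diagonal entries 16, 15/4, 12/5.
That gives 3 positive pivots.
H is positive definite, so the origin is a strict local minimum.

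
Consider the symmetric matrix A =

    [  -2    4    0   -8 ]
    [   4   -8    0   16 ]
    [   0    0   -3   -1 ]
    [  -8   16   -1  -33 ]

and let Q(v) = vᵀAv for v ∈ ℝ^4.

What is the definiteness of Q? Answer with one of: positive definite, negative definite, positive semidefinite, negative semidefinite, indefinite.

negative semidefinite

Symmetric row and column elimination reduces A to a congruent diagonal form with pivots -2, 0, -3, -2/3.
Counting signs: 3 negative, 1 zero.
Hence Q is negative semidefinite.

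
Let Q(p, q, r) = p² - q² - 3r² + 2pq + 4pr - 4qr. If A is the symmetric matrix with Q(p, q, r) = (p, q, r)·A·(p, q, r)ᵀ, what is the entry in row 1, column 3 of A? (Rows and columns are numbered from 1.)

2

The coefficient of p·r in Q is 4. For a symmetric A this equals A[1,3] + A[3,1] = 2·A[1,3].
So A[1,3] = 4/2 = 2.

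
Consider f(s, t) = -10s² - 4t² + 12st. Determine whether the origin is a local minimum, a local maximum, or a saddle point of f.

local maximum

The Hessian at the origin is H = [[-20, 12], [12, -8]].
det H = -20·-8 − (12)² = 16 > 0 and H[1,1] = -20 < 0, so H is negative definite.
Therefore the origin is a local maximum.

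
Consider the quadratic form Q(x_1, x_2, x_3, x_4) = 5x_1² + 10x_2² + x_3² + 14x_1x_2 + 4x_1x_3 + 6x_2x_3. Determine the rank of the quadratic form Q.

2

The associated matrix is A = [[5, 7, 2, 0], [7, 10, 3, 0], [2, 3, 1, 0], [0, 0, 0, 0]].
Symmetric row and column elimination reduces A to a congruent diagonal form with pivots 5, 1/5, 0, 0.
That gives 2 positive, 2 zero pivots.
The rank is the number of nonzero pivots: 2.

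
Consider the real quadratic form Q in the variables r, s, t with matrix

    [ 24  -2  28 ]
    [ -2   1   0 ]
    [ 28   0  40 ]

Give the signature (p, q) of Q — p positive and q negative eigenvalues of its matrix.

Applying the same elementary operations to the rows and columns of A produces a congruent diagonal matrix with entries 24, 5/6, 4/5.
That gives 3 positive pivots.

(3, 0)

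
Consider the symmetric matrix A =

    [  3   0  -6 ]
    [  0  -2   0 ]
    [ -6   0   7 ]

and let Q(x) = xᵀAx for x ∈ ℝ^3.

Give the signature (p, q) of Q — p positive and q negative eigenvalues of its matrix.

An LDLᵀ factorisation of A has diagonal entries 3, -2, -5.
That gives 1 positive, 2 negative pivots.

(1, 2)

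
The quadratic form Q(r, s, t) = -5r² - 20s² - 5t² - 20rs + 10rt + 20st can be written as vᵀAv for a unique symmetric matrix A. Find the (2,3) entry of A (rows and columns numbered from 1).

10

The coefficient of s·t in Q is 20. For a symmetric A this equals A[2,3] + A[3,2] = 2·A[2,3].
So A[2,3] = 20/2 = 10.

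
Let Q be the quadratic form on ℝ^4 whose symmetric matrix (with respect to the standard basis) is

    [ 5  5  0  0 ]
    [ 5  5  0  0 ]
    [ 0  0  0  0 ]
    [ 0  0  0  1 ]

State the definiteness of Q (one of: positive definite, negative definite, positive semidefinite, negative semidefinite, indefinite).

positive semidefinite

Applying the same elementary operations to the rows and columns of A produces a congruent diagonal matrix with entries 5, 0, 0, 1.
That gives 2 positive, 2 zero pivots.
Hence Q is positive semidefinite.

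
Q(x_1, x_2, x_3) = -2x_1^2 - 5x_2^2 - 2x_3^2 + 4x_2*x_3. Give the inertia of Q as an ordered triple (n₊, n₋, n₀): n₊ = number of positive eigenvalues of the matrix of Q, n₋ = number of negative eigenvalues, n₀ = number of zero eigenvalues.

Write A = [[-2, 0, 0], [0, -5, 2], [0, 2, -2]].
Applying the same elementary operations to the rows and columns of A produces a congruent diagonal matrix with entries -2, -5, -6/5.
So there are 3 negative pivots.

(0, 3, 0)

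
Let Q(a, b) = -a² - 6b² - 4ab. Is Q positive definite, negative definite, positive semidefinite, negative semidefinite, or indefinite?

negative definite

The symmetric matrix of Q is A = [[-1, -2], [-2, -6]].
Leading principal minors: Δ_1 = -1, Δ_2 = 2.
The signs alternate starting with Δ_1 < 0, so by Sylvester's criterion Q is negative definite.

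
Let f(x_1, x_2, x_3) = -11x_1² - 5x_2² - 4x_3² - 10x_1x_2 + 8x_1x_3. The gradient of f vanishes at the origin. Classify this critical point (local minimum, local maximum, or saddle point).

The Hessian at the origin is H = [[-22, -10, 8], [-10, -10, 0], [8, 0, -8]].
Congruent diagonalization of H (simultaneous row and column reduction) yields pivots -22, -60/11, -8/3.
So there are 3 negative pivots.
H is negative definite, so the origin is a strict local maximum.

local maximum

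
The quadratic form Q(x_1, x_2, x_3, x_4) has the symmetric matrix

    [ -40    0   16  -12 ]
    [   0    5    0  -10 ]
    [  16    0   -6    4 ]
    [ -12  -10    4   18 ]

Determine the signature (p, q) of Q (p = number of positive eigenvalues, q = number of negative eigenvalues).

(2, 1)

Row-reducing A symmetrically gives the diagonal entries -40, 5, 2/5, 0.
Counting signs: 2 positive, 1 negative, 1 zero.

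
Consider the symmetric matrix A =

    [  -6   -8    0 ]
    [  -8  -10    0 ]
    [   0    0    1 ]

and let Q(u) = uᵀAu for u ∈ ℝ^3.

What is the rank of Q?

Congruent diagonalization of A (simultaneous row and column reduction) yields pivots -6, 2/3, 1.
That gives 2 positive, 1 negative pivots.
The rank is the number of nonzero pivots: 3.

3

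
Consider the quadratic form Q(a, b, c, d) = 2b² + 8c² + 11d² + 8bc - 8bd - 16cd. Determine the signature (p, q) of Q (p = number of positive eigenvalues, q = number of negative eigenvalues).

(2, 0)

Write A = [[0, 0, 0, 0], [0, 2, 4, -4], [0, 4, 8, -8], [0, -4, -8, 11]].
Symmetric row and column elimination reduces A to a congruent diagonal form with pivots 0, 2, 0, 3.
So there are 2 positive, 2 zero pivots.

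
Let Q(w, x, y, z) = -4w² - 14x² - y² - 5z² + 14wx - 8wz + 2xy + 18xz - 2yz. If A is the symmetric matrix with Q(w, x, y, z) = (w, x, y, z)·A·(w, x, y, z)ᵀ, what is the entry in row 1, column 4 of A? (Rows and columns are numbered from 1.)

The coefficient of w·z in Q is -8. For a symmetric A this equals A[1,4] + A[4,1] = 2·A[1,4].
So A[1,4] = -8/2 = -4.

-4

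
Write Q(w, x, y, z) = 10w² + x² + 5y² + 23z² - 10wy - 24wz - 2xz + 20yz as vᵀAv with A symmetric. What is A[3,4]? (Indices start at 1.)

The coefficient of y·z in Q is 20. For a symmetric A this equals A[3,4] + A[4,3] = 2·A[3,4].
So A[3,4] = 20/2 = 10.

10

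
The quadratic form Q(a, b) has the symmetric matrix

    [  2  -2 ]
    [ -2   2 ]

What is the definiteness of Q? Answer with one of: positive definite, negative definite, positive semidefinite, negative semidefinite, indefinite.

Row-reducing A symmetrically gives the diagonal entries 2, 0.
Counting signs: 1 positive, 1 zero.
Hence Q is positive semidefinite.

positive semidefinite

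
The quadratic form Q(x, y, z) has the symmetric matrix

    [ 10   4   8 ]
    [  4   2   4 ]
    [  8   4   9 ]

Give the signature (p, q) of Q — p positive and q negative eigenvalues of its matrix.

Row-reducing A symmetrically gives the diagonal entries 10, 2/5, 1.
So there are 3 positive pivots.

(3, 0)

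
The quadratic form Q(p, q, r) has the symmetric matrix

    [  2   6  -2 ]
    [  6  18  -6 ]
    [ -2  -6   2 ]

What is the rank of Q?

Row-reducing A symmetrically gives the diagonal entries 2, 0, 0.
Counting signs: 1 positive, 2 zero.
The rank is the number of nonzero pivots: 1.

1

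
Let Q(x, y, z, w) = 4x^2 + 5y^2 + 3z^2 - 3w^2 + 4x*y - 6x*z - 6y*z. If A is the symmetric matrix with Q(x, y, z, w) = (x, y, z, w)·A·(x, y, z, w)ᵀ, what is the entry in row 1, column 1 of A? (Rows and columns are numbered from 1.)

4

The coefficient of x^2 in Q is 4, and that is exactly A[1,1].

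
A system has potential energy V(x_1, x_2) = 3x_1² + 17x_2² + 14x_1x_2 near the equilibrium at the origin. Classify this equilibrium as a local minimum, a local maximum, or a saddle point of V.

The Hessian at the origin is H = [[6, 14], [14, 34]].
det H = 6·34 − (14)² = 8 > 0 and H[1,1] = 6 > 0, so H is positive definite.
Therefore the origin is a local minimum.

local minimum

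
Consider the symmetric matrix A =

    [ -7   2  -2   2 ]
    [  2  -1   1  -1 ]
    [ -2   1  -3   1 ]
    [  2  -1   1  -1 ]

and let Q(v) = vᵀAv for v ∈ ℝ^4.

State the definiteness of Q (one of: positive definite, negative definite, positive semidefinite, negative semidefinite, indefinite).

negative semidefinite

Row-reducing A symmetrically gives the diagonal entries -7, -3/7, -2, 0.
So there are 3 negative, 1 zero pivots.
Hence Q is negative semidefinite.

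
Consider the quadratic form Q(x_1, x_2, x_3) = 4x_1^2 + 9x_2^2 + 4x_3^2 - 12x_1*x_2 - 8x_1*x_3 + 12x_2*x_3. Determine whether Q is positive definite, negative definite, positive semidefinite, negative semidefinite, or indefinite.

positive semidefinite

Write A = [[4, -6, -4], [-6, 9, 6], [-4, 6, 4]].
Row-reducing A symmetrically gives the diagonal entries 4, 0, 0.
So there are 1 positive, 2 zero pivots.
Hence Q is positive semidefinite.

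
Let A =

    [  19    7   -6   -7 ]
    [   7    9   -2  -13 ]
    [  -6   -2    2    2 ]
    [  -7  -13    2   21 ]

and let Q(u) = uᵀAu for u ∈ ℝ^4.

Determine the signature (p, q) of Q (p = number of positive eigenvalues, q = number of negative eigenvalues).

Applying the same elementary operations to the rows and columns of A produces a congruent diagonal matrix with entries 19, 122/19, 6/61, 4/3.
So there are 4 positive pivots.

(4, 0)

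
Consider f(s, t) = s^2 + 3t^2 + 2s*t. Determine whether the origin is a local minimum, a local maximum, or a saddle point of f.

The Hessian at the origin is H = [[2, 2], [2, 6]].
det H = 2·6 − (2)² = 8 > 0 and H[1,1] = 2 > 0, so H is positive definite.
Therefore the origin is a local minimum.

local minimum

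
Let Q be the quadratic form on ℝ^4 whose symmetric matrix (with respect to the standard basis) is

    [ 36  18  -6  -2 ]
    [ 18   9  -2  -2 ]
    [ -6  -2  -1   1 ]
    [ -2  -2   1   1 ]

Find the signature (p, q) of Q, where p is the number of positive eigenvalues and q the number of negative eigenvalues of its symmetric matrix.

By Sylvester's law of inertia any congruent diagonalization of A has 3 positive, 1 negative and 0 zero entries.

(3, 1)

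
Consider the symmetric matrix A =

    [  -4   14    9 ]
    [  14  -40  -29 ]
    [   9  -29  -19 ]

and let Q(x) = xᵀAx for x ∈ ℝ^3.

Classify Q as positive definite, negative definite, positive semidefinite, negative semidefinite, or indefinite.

Applying the same elementary operations to the rows and columns of A produces a congruent diagonal matrix with entries -4, 9, 5/9.
Counting signs: 2 positive, 1 negative.
Hence Q is indefinite.

indefinite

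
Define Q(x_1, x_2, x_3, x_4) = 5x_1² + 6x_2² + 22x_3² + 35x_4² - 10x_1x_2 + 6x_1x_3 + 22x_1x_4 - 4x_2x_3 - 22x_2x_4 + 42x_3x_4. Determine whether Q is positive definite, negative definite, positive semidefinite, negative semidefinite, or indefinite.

positive semidefinite

The symmetric matrix is A = [[5, -5, 3, 11], [-5, 6, -2, -11], [3, -2, 22, 21], [11, -11, 21, 35]].
Row-reducing A symmetrically gives the diagonal entries 5, 1, 96/5, 0.
That gives 3 positive, 1 zero pivots.
Hence Q is positive semidefinite.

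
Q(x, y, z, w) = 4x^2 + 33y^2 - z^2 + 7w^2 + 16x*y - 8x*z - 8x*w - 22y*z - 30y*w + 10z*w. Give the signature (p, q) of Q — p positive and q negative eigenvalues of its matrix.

(3, 1)

The symmetric matrix is A = [[4, 8, -4, -4], [8, 33, -11, -15], [-4, -11, -1, 5], [-4, -15, 5, 7]].
Row-reducing A symmetrically gives the diagonal entries 4, 17, -94/17, 6/47.
That gives 3 positive, 1 negative pivots.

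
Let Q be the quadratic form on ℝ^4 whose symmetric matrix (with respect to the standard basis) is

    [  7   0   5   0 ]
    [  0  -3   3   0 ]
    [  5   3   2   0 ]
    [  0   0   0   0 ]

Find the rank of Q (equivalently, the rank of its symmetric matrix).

Symmetric row and column elimination reduces A to a congruent diagonal form with pivots 7, -3, 10/7, 0.
That gives 2 positive, 1 negative, 1 zero pivots.
The rank is the number of nonzero pivots: 3.

3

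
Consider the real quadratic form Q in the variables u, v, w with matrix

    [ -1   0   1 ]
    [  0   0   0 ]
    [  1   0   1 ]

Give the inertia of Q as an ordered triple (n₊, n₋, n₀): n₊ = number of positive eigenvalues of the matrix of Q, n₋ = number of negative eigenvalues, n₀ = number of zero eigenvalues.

Applying the same elementary operations to the rows and columns of A produces a congruent diagonal matrix with entries -1, 0, 2.
That gives 1 positive, 1 negative, 1 zero pivots.

(1, 1, 1)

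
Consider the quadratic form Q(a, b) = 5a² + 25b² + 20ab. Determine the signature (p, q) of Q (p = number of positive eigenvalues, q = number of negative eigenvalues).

(2, 0)

Write A = [[5, 10], [10, 25]].
Row-reducing A symmetrically gives the diagonal entries 5, 5.
Counting signs: 2 positive.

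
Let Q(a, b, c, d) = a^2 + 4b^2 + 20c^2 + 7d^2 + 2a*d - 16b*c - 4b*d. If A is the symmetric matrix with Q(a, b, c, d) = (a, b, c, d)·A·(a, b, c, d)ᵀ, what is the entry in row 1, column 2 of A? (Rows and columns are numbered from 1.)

The coefficient of a·b in Q is 0. For a symmetric A this equals A[1,2] + A[2,1] = 2·A[1,2].
So A[1,2] = 0/2 = 0.

0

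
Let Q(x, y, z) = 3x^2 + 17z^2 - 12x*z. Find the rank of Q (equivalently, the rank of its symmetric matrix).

2

Write A = [[3, 0, -6], [0, 0, 0], [-6, 0, 17]].
Applying the same elementary operations to the rows and columns of A produces a congruent diagonal matrix with entries 3, 0, 5.
So there are 2 positive, 1 zero pivots.
The rank is the number of nonzero pivots: 2.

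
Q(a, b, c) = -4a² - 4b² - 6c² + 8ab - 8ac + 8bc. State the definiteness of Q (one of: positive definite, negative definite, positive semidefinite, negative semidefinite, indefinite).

negative semidefinite

Write A = [[-4, 4, -4], [4, -4, 4], [-4, 4, -6]].
Symmetric row and column elimination reduces A to a congruent diagonal form with pivots -4, 0, -2.
That gives 2 negative, 1 zero pivots.
Hence Q is negative semidefinite.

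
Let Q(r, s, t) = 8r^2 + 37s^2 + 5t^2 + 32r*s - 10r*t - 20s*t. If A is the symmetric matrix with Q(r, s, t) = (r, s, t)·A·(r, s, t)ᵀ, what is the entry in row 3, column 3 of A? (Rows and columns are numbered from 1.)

5

The coefficient of t^2 in Q is 5, and that is exactly A[3,3].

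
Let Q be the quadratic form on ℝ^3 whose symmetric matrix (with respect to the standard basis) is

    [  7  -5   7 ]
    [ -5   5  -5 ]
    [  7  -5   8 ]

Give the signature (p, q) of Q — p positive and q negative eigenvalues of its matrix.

Congruent diagonalization of A (simultaneous row and column reduction) yields pivots 7, 10/7, 1.
Counting signs: 3 positive.

(3, 0)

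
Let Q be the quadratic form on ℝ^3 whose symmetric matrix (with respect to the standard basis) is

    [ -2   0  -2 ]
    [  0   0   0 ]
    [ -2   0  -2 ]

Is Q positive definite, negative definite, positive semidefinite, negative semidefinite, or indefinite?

Applying the same elementary operations to the rows and columns of A produces a congruent diagonal matrix with entries -2, 0, 0.
So there are 1 negative, 2 zero pivots.
Hence Q is negative semidefinite.

negative semidefinite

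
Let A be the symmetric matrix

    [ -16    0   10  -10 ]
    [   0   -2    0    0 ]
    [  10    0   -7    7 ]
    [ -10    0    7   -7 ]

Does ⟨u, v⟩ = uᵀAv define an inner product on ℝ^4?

no

Symmetric row and column elimination reduces A to a congruent diagonal form with pivots -16, -2, -3/4, 0.
That gives 3 negative, 1 zero pivots.
Hence Q is negative semidefinite.
⟨·,·⟩ is an inner product exactly when A is positive definite.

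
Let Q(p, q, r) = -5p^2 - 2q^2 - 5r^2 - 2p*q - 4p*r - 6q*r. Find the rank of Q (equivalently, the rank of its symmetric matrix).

Write A = [[-5, -1, -2], [-1, -2, -3], [-2, -3, -5]].
An LDLᵀ factorisation of A has diagonal entries -5, -9/5, -4/9.
So there are 3 negative pivots.
The rank is the number of nonzero pivots: 3.

3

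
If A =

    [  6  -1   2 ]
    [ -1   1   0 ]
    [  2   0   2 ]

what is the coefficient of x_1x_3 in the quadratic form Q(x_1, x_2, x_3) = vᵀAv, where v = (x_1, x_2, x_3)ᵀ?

4

The coefficient of x_1x_3 is A[1,3] + A[3,1] = 2·2 = 4.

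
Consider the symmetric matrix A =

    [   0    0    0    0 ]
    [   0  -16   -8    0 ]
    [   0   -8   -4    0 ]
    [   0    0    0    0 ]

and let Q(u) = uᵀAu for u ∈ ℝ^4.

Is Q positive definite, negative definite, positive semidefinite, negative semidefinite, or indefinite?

negative semidefinite

Congruent diagonalization of A (simultaneous row and column reduction) yields pivots 0, -16, 0, 0.
Counting signs: 1 negative, 3 zero.
Hence Q is negative semidefinite.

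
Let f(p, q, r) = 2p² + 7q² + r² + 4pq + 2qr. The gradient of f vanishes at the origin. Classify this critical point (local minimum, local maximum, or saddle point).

The Hessian at the origin is H = [[4, 4, 0], [4, 14, 2], [0, 2, 2]].
Congruent diagonalization of H (simultaneous row and column reduction) yields pivots 4, 10, 8/5.
So there are 3 positive pivots.
H is positive definite, so the origin is a strict local minimum.

local minimum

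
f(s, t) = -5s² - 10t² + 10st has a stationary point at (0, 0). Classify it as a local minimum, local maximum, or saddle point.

local maximum

The Hessian at the origin is H = [[-10, 10], [10, -20]].
det H = -10·-20 − (10)² = 100 > 0 and H[1,1] = -10 < 0, so H is negative definite.
Therefore the origin is a local maximum.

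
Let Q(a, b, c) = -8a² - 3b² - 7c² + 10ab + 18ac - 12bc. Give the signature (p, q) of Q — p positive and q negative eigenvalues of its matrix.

The symmetric matrix is A = [[-8, 5, 9], [5, -3, -6], [9, -6, -7]].
Symmetric row and column elimination reduces A to a congruent diagonal form with pivots -8, 1/8, 2.
So there are 2 positive, 1 negative pivots.

(2, 1)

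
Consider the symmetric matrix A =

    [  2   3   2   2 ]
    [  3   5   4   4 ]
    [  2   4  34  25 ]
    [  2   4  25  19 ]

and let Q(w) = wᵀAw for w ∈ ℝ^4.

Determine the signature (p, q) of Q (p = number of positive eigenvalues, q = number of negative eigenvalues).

Congruent diagonalization of A (simultaneous row and column reduction) yields pivots 2, 1/2, 30, 3/10.
So there are 4 positive pivots.

(4, 0)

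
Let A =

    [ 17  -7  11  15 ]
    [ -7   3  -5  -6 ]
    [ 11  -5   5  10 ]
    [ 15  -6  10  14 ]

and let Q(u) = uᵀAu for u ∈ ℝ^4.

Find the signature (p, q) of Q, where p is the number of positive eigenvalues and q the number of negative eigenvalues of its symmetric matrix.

Congruent diagonalization of A (simultaneous row and column reduction) yields pivots 17, 2/17, -4, 3/4.
That gives 3 positive, 1 negative pivots.

(3, 1)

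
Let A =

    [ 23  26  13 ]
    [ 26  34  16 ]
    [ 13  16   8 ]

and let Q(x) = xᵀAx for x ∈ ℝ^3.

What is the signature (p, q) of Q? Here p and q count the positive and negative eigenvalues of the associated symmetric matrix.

(3, 0)

An LDLᵀ factorisation of A has diagonal entries 23, 106/23, 15/53.
Counting signs: 3 positive.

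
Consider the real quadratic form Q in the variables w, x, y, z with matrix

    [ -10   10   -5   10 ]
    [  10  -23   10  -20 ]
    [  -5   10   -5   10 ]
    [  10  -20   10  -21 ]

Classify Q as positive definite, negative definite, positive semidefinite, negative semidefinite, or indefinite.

negative definite

Row-reducing A symmetrically gives the diagonal entries -10, -13, -15/26, -1.
Counting signs: 4 negative.
Hence Q is negative definite.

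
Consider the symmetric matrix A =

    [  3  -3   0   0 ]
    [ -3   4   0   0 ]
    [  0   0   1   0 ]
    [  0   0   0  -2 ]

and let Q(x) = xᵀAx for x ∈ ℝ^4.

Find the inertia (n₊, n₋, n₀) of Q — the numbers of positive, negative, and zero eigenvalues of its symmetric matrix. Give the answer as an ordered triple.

Symmetric row and column elimination reduces A to a congruent diagonal form with pivots 3, 1, 1, -2.
Counting signs: 3 positive, 1 negative.

(3, 1, 0)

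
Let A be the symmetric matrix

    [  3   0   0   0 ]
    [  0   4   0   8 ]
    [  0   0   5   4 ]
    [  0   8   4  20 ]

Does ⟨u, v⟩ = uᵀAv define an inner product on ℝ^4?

yes

Leading principal minors: Δ_1 = 3, Δ_2 = 12, Δ_3 = 60, Δ_4 = 48.
All leading principal minors are positive, so by Sylvester's criterion Q is positive definite.
⟨·,·⟩ is an inner product exactly when A is positive definite.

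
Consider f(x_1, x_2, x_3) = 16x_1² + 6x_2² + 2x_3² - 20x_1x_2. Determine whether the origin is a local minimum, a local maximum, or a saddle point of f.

saddle point

The Hessian at the origin is H = [[32, -20, 0], [-20, 12, 0], [0, 0, 4]].
Congruent diagonalization of H (simultaneous row and column reduction) yields pivots 32, -1/2, 4.
Counting signs: 2 positive, 1 negative.
H is indefinite, so the origin is a saddle point.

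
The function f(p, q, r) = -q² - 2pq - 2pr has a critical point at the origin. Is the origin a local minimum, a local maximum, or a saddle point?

The Hessian at the origin is H = [[0, -2, -2], [-2, -2, 0], [-2, 0, 0]].
H is indefinite, so the origin is a saddle point.

saddle point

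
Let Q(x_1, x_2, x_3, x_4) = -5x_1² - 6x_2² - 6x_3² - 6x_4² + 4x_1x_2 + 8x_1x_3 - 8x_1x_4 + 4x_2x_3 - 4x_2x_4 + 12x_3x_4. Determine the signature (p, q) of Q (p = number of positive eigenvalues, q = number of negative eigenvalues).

(0, 3)

The symmetric matrix is A = [[-5, 2, 4, -4], [2, -6, 2, -2], [4, 2, -6, 6], [-4, -2, 6, -6]].
Symmetric row and column elimination reduces A to a congruent diagonal form with pivots -5, -26/5, -4/13, 0.
So there are 3 negative, 1 zero pivots.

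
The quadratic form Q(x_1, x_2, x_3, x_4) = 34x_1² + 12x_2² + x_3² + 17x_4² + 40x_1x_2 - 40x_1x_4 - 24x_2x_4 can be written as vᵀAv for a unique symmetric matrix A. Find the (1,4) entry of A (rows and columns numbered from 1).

-20

The coefficient of x_1·x_4 in Q is -40. For a symmetric A this equals A[1,4] + A[4,1] = 2·A[1,4].
So A[1,4] = -40/2 = -20.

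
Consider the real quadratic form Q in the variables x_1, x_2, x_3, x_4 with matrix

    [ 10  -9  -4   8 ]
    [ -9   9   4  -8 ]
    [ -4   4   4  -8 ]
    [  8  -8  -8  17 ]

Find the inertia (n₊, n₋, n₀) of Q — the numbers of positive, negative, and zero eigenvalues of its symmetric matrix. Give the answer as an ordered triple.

(4, 0, 0)

Symmetric row and column elimination reduces A to a congruent diagonal form with pivots 10, 9/10, 20/9, 1.
That gives 4 positive pivots.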